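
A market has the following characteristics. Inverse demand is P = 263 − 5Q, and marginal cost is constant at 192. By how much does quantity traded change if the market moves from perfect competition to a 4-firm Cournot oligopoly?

Quantity traded falls by 2.84

Perfect competition: P = MC = 192, so 263 − 5Q = 192 and Q = 14.2.
In a 4-firm Cournot equilibrium, symmetry and the first-order condition give q = (263 − 192)/(25) = 2.84. So Q = 11.36 and P = 206.2.
Change in quantity traded: 11.36 − 14.2 = −2.84.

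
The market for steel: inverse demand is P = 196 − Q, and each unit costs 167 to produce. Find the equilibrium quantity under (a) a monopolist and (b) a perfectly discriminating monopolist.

Monopoly sets MR = MC: 196 − 2Q = 167 ⇒ Q = 14.5, P = 196 − 14.5 = 181.5.
Under first-degree price discrimination the firm charges each unit its demand price and produces up to where P = MC, i.e. Q = 29. Consumer surplus is zero; producer surplus equals total surplus.

Monopoly: Q = 14.5; Perfect PD: Q = 29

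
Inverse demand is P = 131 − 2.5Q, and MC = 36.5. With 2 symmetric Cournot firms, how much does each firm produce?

q_i = 12.6

In a 2-firm Cournot equilibrium, symmetry and the first-order condition give q = (131 − 36.5)/(7.5) = 12.6. So Q = 25.2 and P = 68.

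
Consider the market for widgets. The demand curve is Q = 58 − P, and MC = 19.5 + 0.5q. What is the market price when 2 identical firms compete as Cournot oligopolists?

P = 36

Inverting demand: P = 58 − Q.
With 2 symmetric Cournot firms, each firm's FOC gives 58 − 3q = 19.5 + 0.5q, so q = 11, Q = 2·11 = 22, and P = 36.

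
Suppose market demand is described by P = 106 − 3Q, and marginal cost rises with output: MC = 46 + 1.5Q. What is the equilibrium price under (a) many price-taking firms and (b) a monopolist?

Under competition P = MC: 106 − 3Q = 46 + 1.5Q ⇒ Q = 40/3, P = 66.
The monopolist equates marginal revenue to marginal cost: 106 − 6Q = 46 + 1.5Q, so Q = 8. From demand, P = 82.

Competition: P = 66; Monopoly: P = 82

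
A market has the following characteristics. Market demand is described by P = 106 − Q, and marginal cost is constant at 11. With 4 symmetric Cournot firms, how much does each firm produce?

q_i = 19

Cournot with 4 identical firms: the symmetric best-response condition is 106 − 5q = 11. Each firm produces q = 19, total output Q = 76, price P = 30.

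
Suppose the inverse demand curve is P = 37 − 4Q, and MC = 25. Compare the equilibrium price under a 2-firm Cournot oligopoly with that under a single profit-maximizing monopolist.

With 2 symmetric Cournot firms, each firm's FOC gives 37 − 12q = 25, so q = 1, Q = 2·1 = 2, and P = 29.
A monopolist chooses Q where MR = MC. MR = 37 − 8Q; setting this equal to 25 gives Q = 1.5 and P = 31.

Cournot: P = 29; Monopoly: P = 31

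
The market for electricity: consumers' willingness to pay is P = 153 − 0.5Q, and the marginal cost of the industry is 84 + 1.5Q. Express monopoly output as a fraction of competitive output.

Q_m/Q_c = 0.8

Monopoly sets MR = MC: 153 − Q = 84 + 1.5Q ⇒ Q = 27.6, P = 153 − 0.5·27.6 = 139.2.
Competitive equilibrium sets price equal to marginal cost: 153 − 0.5Q = 84 + 1.5Q, so Q = 34.5 and P = 135.75.
Ratio Q_m/Q_c = 27.6/34.5 = 0.8.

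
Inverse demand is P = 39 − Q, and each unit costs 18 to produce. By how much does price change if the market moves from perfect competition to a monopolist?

Price rises by 10.5

Perfect competition: P = MC = 18, so 39 − Q = 18 and Q = 21.
The monopolist equates marginal revenue to marginal cost: 39 − 2Q = 18, so Q = 10.5. From demand, P = 28.5.
Change in price: 28.5 − 18 = 10.5.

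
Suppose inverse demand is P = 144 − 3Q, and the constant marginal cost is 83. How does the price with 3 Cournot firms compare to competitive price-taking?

Cournot: P = 98.25; Competition: P = 83

With 3 symmetric Cournot firms, each firm's FOC gives 144 − 12q = 83, so q = 61/12, Q = 3·61/12 = 15.25, and P = 98.25.
Perfect competition: P = MC = 83, so 144 − 3Q = 83 and Q = 61/3.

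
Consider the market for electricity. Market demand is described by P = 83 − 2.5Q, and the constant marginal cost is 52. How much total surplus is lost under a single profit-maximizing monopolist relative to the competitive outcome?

Competitive firms price at marginal cost: P = 52, giving Q = 12.4.
A monopolist chooses Q where MR = MC. MR = 83 − 5Q; setting this equal to 52 gives Q = 6.2 and P = 67.5.
DWL is the triangle between Q = 6.2 and Q = 12.4: ½·(12.4 − 6.2)·(67.5 − 52) = 48.05.

DWL = 48.05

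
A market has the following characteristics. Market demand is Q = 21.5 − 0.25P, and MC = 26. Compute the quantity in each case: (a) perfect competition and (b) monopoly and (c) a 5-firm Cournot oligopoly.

Competition: Q = 15; Monopoly: Q = 7.5; Cournot: Q = 12.5

Inverting demand: P = 86 − 4Q.
Perfect competition: P = MC = 26, so 86 − 4Q = 26 and Q = 15.
A monopolist chooses Q where MR = MC. MR = 86 − 8Q; setting this equal to 26 gives Q = 7.5 and P = 56.
Cournot with 5 identical firms: the symmetric best-response condition is 86 − 24q = 26. Each firm produces q = 2.5, total output Q = 12.5, price P = 36.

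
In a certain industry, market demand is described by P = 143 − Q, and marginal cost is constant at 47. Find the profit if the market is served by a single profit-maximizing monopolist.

A monopolist chooses Q where MR = MC. MR = 143 − 2Q; setting this equal to 47 gives Q = 48 and P = 95.
Profit = (95 − 47)·48 = 2304.

Profit = 2304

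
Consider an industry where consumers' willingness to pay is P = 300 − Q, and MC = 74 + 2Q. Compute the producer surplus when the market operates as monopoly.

PS = 6384.5

The monopolist equates marginal revenue to marginal cost: 300 − 2Q = 74 + 2Q, so Q = 56.5. From demand, P = 243.5.
PS = P·Q − VC(Q) = 243.5·56.5 − (74·56.5 + ½·2·56.5²) = 6384.5.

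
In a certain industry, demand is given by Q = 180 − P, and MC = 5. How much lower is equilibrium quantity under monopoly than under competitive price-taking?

Inverting demand: P = 180 − Q.
Under competition P = MC = 5, so Q = (180 − 5)/1 = 175.
A monopolist chooses Q where MR = MC. MR = 180 − 2Q; setting this equal to 5 gives Q = 87.5 and P = 92.5.
Change in equilibrium quantity: 87.5 − 175 = −87.5.

Q falls by 87.5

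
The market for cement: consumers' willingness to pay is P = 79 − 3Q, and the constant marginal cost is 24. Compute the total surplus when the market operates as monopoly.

TS = 378.125

A monopolist chooses Q where MR = MC. MR = 79 − 6Q; setting this equal to 24 gives Q = 55/6 and P = 51.5.
CS = ½·(79 − 51.5)·55/6 = 3025/24; PS = (51.5 − 24)·55/6 = 3025/12; TS = 378.125.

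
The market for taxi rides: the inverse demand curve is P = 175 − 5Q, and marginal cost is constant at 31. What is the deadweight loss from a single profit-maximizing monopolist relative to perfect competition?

DWL = 518.4

Perfect competition: P = MC = 31, so 175 − 5Q = 31 and Q = 28.8.
A monopolist chooses Q where MR = MC. MR = 175 − 10Q; setting this equal to 31 gives Q = 14.4 and P = 103.
DWL is the triangle between Q = 14.4 and Q = 28.8: ½·(28.8 − 14.4)·(103 − 31) = 518.4.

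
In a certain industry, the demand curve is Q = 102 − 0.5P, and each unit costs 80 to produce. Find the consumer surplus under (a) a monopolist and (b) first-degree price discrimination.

Monopoly: CS = 961; Perfect PD: CS = 0

Inverting demand: P = 204 − 2Q.
Monopoly sets MR = MC: 204 − 4Q = 80 ⇒ Q = 31, P = 204 − 2·31 = 142.
CS = ½·(204 − 142)·31 = 961.
With perfect price discrimination, output is the efficient level Q = 62 (where demand meets MC), but every buyer pays their willingness to pay: CS = 0 and PS = total surplus.
CS = 0.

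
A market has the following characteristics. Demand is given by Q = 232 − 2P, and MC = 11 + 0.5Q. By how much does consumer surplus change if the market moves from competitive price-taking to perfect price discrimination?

Consumer surplus falls by 2756.25

Inverting demand: P = 116 − 0.5Q.
Competitive equilibrium sets price equal to marginal cost: 116 − 0.5Q = 11 + 0.5Q, so Q = 105 and P = 63.5.
CS = ½·(116 − 63.5)·105 = 2756.25.
With perfect price discrimination, output is the efficient level Q = 105 (where demand meets MC), but every buyer pays their willingness to pay: CS = 0 and PS = total surplus.
CS = 0.
Change in consumer surplus: 0 − 2756.25 = −2756.25.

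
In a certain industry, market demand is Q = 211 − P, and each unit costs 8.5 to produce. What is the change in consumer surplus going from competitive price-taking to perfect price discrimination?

Consumer surplus falls by 20503.125

Inverting demand: P = 211 − Q.
Under competition P = MC = 8.5, so Q = (211 − 8.5)/1 = 202.5.
CS = ½·(211 − 8.5)·202.5 = 20503.125.
With perfect price discrimination, output is the efficient level Q = 202.5 (where demand meets MC), but every buyer pays their willingness to pay: CS = 0 and PS = total surplus.
CS = 0.
Change in consumer surplus: 0 − 20503.125 = −20503.125.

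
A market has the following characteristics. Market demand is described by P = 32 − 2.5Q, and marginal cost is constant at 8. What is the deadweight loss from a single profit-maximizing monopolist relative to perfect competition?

DWL = 28.8

Perfect competition: P = MC = 8, so 32 − 2.5Q = 8 and Q = 9.6.
A monopolist chooses Q where MR = MC. MR = 32 − 5Q; setting this equal to 8 gives Q = 4.8 and P = 20.
DWL is the triangle between Q = 4.8 and Q = 9.6: ½·(9.6 − 4.8)·(20 − 8) = 28.8.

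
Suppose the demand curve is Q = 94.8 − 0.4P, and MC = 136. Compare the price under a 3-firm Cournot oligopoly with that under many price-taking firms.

Cournot: P = 161.25; Competition: P = 136

Inverting demand: P = 237 − 2.5Q.
In a 3-firm Cournot equilibrium, symmetry and the first-order condition give q = (237 − 136)/(10) = 10.1. So Q = 30.3 and P = 161.25.
Under competition P = MC = 136, so Q = (237 − 136)/2.5 = 40.4.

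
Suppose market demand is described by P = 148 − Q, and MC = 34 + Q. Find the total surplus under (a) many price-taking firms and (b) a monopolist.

Competition: TS = 3249; Monopoly: TS = 2888

Competitive equilibrium sets price equal to marginal cost: 148 − Q = 34 + Q, so Q = 57 and P = 91.
CS = ½·(148 − 91)·57 = 1624.5; PS = (91·57 − 34·57 − ½·1·57²) = 1624.5; TS = 3249.
The monopolist equates marginal revenue to marginal cost: 148 − 2Q = 34 + Q, so Q = 38. From demand, P = 110.
CS = ½·(148 − 110)·38 = 722; PS = (110·38 − 34·38 − ½·1·38²) = 2166; TS = 2888.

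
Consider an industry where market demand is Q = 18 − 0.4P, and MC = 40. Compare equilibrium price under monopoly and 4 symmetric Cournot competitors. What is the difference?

Inverting demand: P = 45 − 2.5Q.
The monopolist equates marginal revenue to marginal cost: 45 − 5Q = 40, so Q = 1. From demand, P = 42.5.
Cournot with 4 identical firms: the symmetric best-response condition is 45 − 12.5q = 40. Each firm produces q = 0.4, total output Q = 1.6, price P = 41.
Change in equilibrium price: 41 − 42.5 = −1.5.

Equilibrium price falls by 1.5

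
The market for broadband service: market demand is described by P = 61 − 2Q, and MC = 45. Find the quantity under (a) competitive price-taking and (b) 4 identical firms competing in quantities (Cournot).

Competition: Q = 8; Cournot: Q = 6.4

Under competition P = MC = 45, so Q = (61 − 45)/2 = 8.
Cournot with 4 identical firms: the symmetric best-response condition is 61 − 10q = 45. Each firm produces q = 1.6, total output Q = 6.4, price P = 48.2.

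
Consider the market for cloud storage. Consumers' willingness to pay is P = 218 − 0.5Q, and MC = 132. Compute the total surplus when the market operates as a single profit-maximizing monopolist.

TS = 5547

A monopolist chooses Q where MR = MC. MR = 218 − Q; setting this equal to 132 gives Q = 86 and P = 175.
CS = ½·(218 − 175)·86 = 1849; PS = (175 − 132)·86 = 3698; TS = 5547.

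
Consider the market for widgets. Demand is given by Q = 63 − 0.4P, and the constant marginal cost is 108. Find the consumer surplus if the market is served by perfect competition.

Inverting demand: P = 157.5 − 2.5Q.
Competitive firms price at marginal cost: P = 108, giving Q = 19.8.
CS = ½·(157.5 − 108)·19.8 = 490.05.

CS = 490.05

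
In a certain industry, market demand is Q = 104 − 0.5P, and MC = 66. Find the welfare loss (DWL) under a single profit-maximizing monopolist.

DWL = 1260.25

Inverting demand: P = 208 − 2Q.
Competitive firms price at marginal cost: P = 66, giving Q = 71.
A monopolist chooses Q where MR = MC. MR = 208 − 4Q; setting this equal to 66 gives Q = 35.5 and P = 137.
DWL is the triangle between Q = 35.5 and Q = 71: ½·(71 − 35.5)·(137 − 66) = 1260.25.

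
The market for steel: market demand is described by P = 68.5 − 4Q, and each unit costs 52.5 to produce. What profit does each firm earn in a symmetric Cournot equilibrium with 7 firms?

In a 7-firm Cournot equilibrium, symmetry and the first-order condition give q = (68.5 − 52.5)/(32) = 0.5. So Q = 3.5 and P = 54.5.
Each firm's profit = (54.5 − 52.5)·0.5 = 1.

π_i = 1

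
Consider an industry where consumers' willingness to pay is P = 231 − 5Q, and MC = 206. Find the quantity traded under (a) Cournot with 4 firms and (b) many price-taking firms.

With 4 symmetric Cournot firms, each firm's FOC gives 231 − 25q = 206, so q = 1, Q = 4·1 = 4, and P = 211.
Under competition P = MC = 206, so Q = (231 − 206)/5 = 5.

Cournot: Q = 4; Competition: Q = 5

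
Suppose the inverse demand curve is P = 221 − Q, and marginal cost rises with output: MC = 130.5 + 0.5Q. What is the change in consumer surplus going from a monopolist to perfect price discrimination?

The monopolist equates marginal revenue to marginal cost: 221 − 2Q = 130.5 + 0.5Q, so Q = 36.2. From demand, P = 184.8.
CS = ½·(221 − 184.8)·36.2 = 655.22.
With perfect price discrimination, output is the efficient level Q = 181/3 (where demand meets MC), but every buyer pays their willingness to pay: CS = 0 and PS = total surplus.
CS = 0.
Change in consumer surplus: 0 − 655.22 = −655.22.

Consumer surplus falls by 655.22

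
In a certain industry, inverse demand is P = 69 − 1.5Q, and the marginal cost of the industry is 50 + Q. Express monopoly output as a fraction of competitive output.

The monopolist equates marginal revenue to marginal cost: 69 − 3Q = 50 + Q, so Q = 4.75. From demand, P = 61.875.
Under competition P = MC: 69 − 1.5Q = 50 + Q ⇒ Q = 7.6, P = 57.6.
Ratio Q_m/Q_c = 4.75/7.6 = 0.625.

Q_m/Q_c = 0.625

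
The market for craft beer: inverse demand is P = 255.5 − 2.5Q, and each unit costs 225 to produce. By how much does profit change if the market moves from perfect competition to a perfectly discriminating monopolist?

π rises by 186.05

Competitive firms price at marginal cost: P = 225, giving Q = 12.2.
Profit = (225 − 225)·12.2 = 0.
A perfectly discriminating monopolist sells every unit with P(Q) ≥ MC(Q), so output equals the competitive quantity Q = 12.2. Each buyer pays their reservation price, so CS = 0 and the firm captures all surplus.
PS equals the full surplus area, 186.05. Profit = 186.05 = 186.05.
Change in profit: 186.05 − 0 = 186.05.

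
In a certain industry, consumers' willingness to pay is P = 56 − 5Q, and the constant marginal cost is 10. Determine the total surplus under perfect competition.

TS = 211.6

Competitive firms price at marginal cost: P = 10, giving Q = 9.2.
CS = ½·(56 − 10)·9.2 = 211.6; PS = (10 − 10)·9.2 = 0; TS = 211.6.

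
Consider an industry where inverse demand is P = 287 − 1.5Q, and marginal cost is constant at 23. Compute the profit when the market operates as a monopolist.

Monopoly sets MR = MC: 287 − 3Q = 23 ⇒ Q = 88, P = 287 − 1.5·88 = 155.
Profit = (155 − 23)·88 = 11616.

Profit = 11616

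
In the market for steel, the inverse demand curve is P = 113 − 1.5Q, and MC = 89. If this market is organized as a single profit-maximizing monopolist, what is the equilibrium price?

The monopolist equates marginal revenue to marginal cost: 113 − 3Q = 89, so Q = 8. From demand, P = 101.

P = 101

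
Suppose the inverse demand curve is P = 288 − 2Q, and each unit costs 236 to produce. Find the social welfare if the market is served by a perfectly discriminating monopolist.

A perfectly discriminating monopolist sells every unit with P(Q) ≥ MC(Q), so output equals the competitive quantity Q = 26. Each buyer pays their reservation price, so CS = 0 and the firm captures all surplus.
TS = 676 (equal to competitive TS).

TS = 676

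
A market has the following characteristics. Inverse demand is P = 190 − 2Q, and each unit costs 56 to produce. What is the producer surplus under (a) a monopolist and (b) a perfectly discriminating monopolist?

Monopoly: PS = 2244.5; Perfect PD: PS = 4489

The monopolist equates marginal revenue to marginal cost: 190 − 4Q = 56, so Q = 33.5. From demand, P = 123.
PS = (123 − 56)·33.5 = 2244.5.
Under first-degree price discrimination the firm charges each unit its demand price and produces up to where P = MC, i.e. Q = 67. Consumer surplus is zero; producer surplus equals total surplus.
PS = ½·(190 − 56)·67 = 4489.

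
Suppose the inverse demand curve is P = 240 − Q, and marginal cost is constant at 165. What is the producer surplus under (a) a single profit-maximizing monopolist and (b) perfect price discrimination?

The monopolist equates marginal revenue to marginal cost: 240 − 2Q = 165, so Q = 37.5. From demand, P = 202.5.
PS = (202.5 − 165)·37.5 = 1406.25.
With perfect price discrimination, output is the efficient level Q = 75 (where demand meets MC), but every buyer pays their willingness to pay: CS = 0 and PS = total surplus.
PS = ½·(240 − 165)·75 = 2812.5.

Monopoly: PS = 1406.25; Perfect PD: PS = 2812.5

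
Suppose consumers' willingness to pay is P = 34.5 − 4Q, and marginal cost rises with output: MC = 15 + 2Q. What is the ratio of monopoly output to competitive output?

Q_m/Q_c = 0.6

The monopolist equates marginal revenue to marginal cost: 34.5 − 8Q = 15 + 2Q, so Q = 1.95. From demand, P = 26.7.
Under competition P = MC: 34.5 − 4Q = 15 + 2Q ⇒ Q = 3.25, P = 21.5.
Ratio Q_m/Q_c = 1.95/3.25 = 0.6.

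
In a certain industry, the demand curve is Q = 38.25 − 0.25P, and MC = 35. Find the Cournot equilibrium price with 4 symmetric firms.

Inverting demand: P = 153 − 4Q.
Cournot with 4 identical firms: the symmetric best-response condition is 153 − 20q = 35. Each firm produces q = 5.9, total output Q = 23.6, price P = 58.6.

P = 58.6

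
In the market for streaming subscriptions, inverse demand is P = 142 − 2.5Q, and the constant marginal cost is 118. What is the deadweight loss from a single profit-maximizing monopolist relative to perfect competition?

DWL = 28.8

Perfect competition: P = MC = 118, so 142 − 2.5Q = 118 and Q = 9.6.
The monopolist equates marginal revenue to marginal cost: 142 − 5Q = 118, so Q = 4.8. From demand, P = 130.
DWL is the triangle between Q = 4.8 and Q = 9.6: ½·(9.6 − 4.8)·(130 − 118) = 28.8.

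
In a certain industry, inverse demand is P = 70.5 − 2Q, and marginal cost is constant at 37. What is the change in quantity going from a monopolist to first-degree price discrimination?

Quantity rises by 8.375

Monopoly sets MR = MC: 70.5 − 4Q = 37 ⇒ Q = 8.375, P = 70.5 − 2·8.375 = 53.75.
With perfect price discrimination, output is the efficient level Q = 16.75 (where demand meets MC), but every buyer pays their willingness to pay: CS = 0 and PS = total surplus.
Change in quantity: 16.75 − 8.375 = 8.375.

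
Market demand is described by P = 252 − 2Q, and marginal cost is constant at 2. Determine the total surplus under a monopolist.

The monopolist equates marginal revenue to marginal cost: 252 − 4Q = 2, so Q = 62.5. From demand, P = 127.
CS = ½·(252 − 127)·62.5 = 3906.25; PS = (127 − 2)·62.5 = 7812.5; TS = 11718.75.

TS = 11718.75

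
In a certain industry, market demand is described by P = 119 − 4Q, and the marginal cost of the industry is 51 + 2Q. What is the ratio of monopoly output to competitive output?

Q_m/Q_c = 0.6

Monopoly sets MR = MC: 119 − 8Q = 51 + 2Q ⇒ Q = 6.8, P = 119 − 4·6.8 = 91.8.
Competitive equilibrium sets price equal to marginal cost: 119 − 4Q = 51 + 2Q, so Q = 34/3 and P = 221/3.
Ratio Q_m/Q_c = 6.8/(34/3) = 0.6.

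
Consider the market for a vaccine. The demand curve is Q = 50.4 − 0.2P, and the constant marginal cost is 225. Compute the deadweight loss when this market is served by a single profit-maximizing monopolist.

DWL = 18.225

Inverting demand: P = 252 − 5Q.
Perfect competition: P = MC = 225, so 252 − 5Q = 225 and Q = 5.4.
A monopolist chooses Q where MR = MC. MR = 252 − 10Q; setting this equal to 225 gives Q = 2.7 and P = 238.5.
DWL is the triangle between Q = 2.7 and Q = 5.4: ½·(5.4 − 2.7)·(238.5 − 225) = 18.225.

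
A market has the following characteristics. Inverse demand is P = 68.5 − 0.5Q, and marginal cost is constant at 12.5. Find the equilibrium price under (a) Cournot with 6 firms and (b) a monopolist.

Cournot: P = 20.5; Monopoly: P = 40.5

With 6 symmetric Cournot firms, each firm's FOC gives 68.5 − 3.5q = 12.5, so q = 16, Q = 6·16 = 96, and P = 20.5.
A monopolist chooses Q where MR = MC. MR = 68.5 − Q; setting this equal to 12.5 gives Q = 56 and P = 40.5.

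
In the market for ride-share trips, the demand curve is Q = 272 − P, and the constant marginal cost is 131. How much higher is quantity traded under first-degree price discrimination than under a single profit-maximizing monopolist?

Inverting demand: P = 272 − Q.
A monopolist chooses Q where MR = MC. MR = 272 − 2Q; setting this equal to 131 gives Q = 70.5 and P = 201.5.
With perfect price discrimination, output is the efficient level Q = 141 (where demand meets MC), but every buyer pays their willingness to pay: CS = 0 and PS = total surplus.
Change in quantity traded: 141 − 70.5 = 70.5.

Quantity traded rises by 70.5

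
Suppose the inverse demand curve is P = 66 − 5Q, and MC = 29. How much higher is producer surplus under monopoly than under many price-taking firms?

PS rises by 68.45

Under competition P = MC = 29, so Q = (66 − 29)/5 = 7.4.
PS = (29 − 29)·7.4 = 0.
The monopolist equates marginal revenue to marginal cost: 66 − 10Q = 29, so Q = 3.7. From demand, P = 47.5.
PS = (47.5 − 29)·3.7 = 68.45.
Change in producer surplus: 68.45 − 0 = 68.45.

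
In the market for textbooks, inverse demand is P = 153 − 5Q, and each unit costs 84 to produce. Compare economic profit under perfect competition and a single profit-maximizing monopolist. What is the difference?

Perfect competition: P = MC = 84, so 153 − 5Q = 84 and Q = 13.8.
Profit = (84 − 84)·13.8 = 0.
The monopolist equates marginal revenue to marginal cost: 153 − 10Q = 84, so Q = 6.9. From demand, P = 118.5.
Profit = (118.5 − 84)·6.9 = 238.05.
Change in economic profit: 238.05 − 0 = 238.05.

π rises by 238.05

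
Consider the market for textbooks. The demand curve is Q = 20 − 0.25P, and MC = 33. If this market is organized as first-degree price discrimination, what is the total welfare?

Inverting demand: P = 80 − 4Q.
Under first-degree price discrimination the firm charges each unit its demand price and produces up to where P = MC, i.e. Q = 11.75. Consumer surplus is zero; producer surplus equals total surplus.
TS = 276.125 (equal to competitive TS).

TS = 276.125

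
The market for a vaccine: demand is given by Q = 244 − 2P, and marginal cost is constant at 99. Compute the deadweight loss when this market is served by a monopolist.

Inverting demand: P = 122 − 0.5Q.
Perfect competition: P = MC = 99, so 122 − 0.5Q = 99 and Q = 46.
Monopoly sets MR = MC: 122 − Q = 99 ⇒ Q = 23, P = 122 − 0.5·23 = 110.5.
DWL is the triangle between Q = 23 and Q = 46: ½·(46 − 23)·(110.5 − 99) = 132.25.

DWL = 132.25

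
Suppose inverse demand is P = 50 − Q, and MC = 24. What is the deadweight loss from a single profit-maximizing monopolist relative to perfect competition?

Competitive firms price at marginal cost: P = 24, giving Q = 26.
A monopolist chooses Q where MR = MC. MR = 50 − 2Q; setting this equal to 24 gives Q = 13 and P = 37.
DWL is the triangle between Q = 13 and Q = 26: ½·(26 − 13)·(37 − 24) = 84.5.

DWL = 84.5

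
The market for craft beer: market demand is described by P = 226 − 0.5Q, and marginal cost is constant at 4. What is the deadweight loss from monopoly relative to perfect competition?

DWL = 12321

Under competition P = MC = 4, so Q = (226 − 4)/0.5 = 444.
The monopolist equates marginal revenue to marginal cost: 226 − Q = 4, so Q = 222. From demand, P = 115.
DWL is the triangle between Q = 222 and Q = 444: ½·(444 − 222)·(115 − 4) = 12321.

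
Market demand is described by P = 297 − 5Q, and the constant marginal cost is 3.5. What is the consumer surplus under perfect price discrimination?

With perfect price discrimination, output is the efficient level Q = 58.7 (where demand meets MC), but every buyer pays their willingness to pay: CS = 0 and PS = total surplus.
CS = 0.

CS = 0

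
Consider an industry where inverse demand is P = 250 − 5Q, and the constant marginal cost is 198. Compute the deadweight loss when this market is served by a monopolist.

Competitive firms price at marginal cost: P = 198, giving Q = 10.4.
Monopoly sets MR = MC: 250 − 10Q = 198 ⇒ Q = 5.2, P = 250 − 5·5.2 = 224.
DWL is the triangle between Q = 5.2 and Q = 10.4: ½·(10.4 − 5.2)·(224 − 198) = 67.6.

DWL = 67.6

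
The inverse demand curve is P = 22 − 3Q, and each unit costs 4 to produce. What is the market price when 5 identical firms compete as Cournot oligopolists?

P = 7

In a 5-firm Cournot equilibrium, symmetry and the first-order condition give q = (22 − 4)/(18) = 1. So Q = 5 and P = 7.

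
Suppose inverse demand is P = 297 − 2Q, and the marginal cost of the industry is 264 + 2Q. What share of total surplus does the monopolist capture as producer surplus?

The monopolist equates marginal revenue to marginal cost: 297 − 4Q = 264 + 2Q, so Q = 5.5. From demand, P = 286.
CS = ½·(297 − 286)·5.5 = 30.25.
PS = P·Q − VC(Q) = 286·5.5 − (264·5.5 + ½·2·5.5²) = 90.75.
Share captured = PS/TS = 90.75/121 = 0.75.

PS/TS = 0.75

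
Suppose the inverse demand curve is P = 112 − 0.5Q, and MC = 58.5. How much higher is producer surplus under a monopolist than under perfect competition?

Under competition P = MC = 58.5, so Q = (112 − 58.5)/0.5 = 107.
PS = (58.5 − 58.5)·107 = 0.
The monopolist equates marginal revenue to marginal cost: 112 − Q = 58.5, so Q = 53.5. From demand, P = 85.25.
PS = (85.25 − 58.5)·53.5 = 1431.125.
Change in producer surplus: 1431.125 − 0 = 1431.125.

Producer surplus rises by 1431.125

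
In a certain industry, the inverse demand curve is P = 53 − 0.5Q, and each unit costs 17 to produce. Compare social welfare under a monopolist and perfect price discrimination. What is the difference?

Monopoly sets MR = MC: 53 − Q = 17 ⇒ Q = 36, P = 53 − 0.5·36 = 35.
CS = ½·(53 − 35)·36 = 324; PS = (35 − 17)·36 = 648; TS = 972.
A perfectly discriminating monopolist sells every unit with P(Q) ≥ MC(Q), so output equals the competitive quantity Q = 72. Each buyer pays their reservation price, so CS = 0 and the firm captures all surplus.
TS = 1296 (equal to competitive TS).
Change in social welfare: 1296 − 972 = 324.

TS rises by 324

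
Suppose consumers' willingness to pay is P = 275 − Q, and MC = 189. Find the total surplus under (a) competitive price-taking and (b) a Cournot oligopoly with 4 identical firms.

Perfect competition: P = MC = 189, so 275 − Q = 189 and Q = 86.
CS = ½·(275 − 189)·86 = 3698; PS = (189 − 189)·86 = 0; TS = 3698.
In a 4-firm Cournot equilibrium, symmetry and the first-order condition give q = (275 − 189)/(5) = 17.2. So Q = 68.8 and P = 206.2.
CS = ½·(275 − 206.2)·68.8 = 2366.72; PS = (206.2 − 189)·68.8 = 1183.36; TS = 3550.08.

Competition: TS = 3698; Cournot: TS = 3550.08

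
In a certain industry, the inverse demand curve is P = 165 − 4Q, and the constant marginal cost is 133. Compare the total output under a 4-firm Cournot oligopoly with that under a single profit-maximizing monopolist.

Cournot with 4 identical firms: the symmetric best-response condition is 165 − 20q = 133. Each firm produces q = 1.6, total output Q = 6.4, price P = 139.4.
Monopoly sets MR = MC: 165 − 8Q = 133 ⇒ Q = 4, P = 165 − 4·4 = 149.

Cournot: Q = 6.4; Monopoly: Q = 4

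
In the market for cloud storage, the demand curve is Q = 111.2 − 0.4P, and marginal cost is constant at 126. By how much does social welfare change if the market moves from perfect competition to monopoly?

Social welfare falls by 1155.2

Inverting demand: P = 278 − 2.5Q.
Under competition P = MC = 126, so Q = (278 − 126)/2.5 = 60.8.
CS = ½·(278 − 126)·60.8 = 4620.8; PS = (126 − 126)·60.8 = 0; TS = 4620.8.
Monopoly sets MR = MC: 278 − 5Q = 126 ⇒ Q = 30.4, P = 278 − 2.5·30.4 = 202.
CS = ½·(278 − 202)·30.4 = 1155.2; PS = (202 − 126)·30.4 = 2310.4; TS = 3465.6.
Change in social welfare: 3465.6 − 4620.8 = −1155.2.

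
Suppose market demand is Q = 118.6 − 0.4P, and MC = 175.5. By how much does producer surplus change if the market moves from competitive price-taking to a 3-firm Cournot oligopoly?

Inverting demand: P = 296.5 − 2.5Q.
Competitive firms price at marginal cost: P = 175.5, giving Q = 48.4.
PS = (175.5 − 175.5)·48.4 = 0.
With 3 symmetric Cournot firms, each firm's FOC gives 296.5 − 10q = 175.5, so q = 12.1, Q = 3·12.1 = 36.3, and P = 205.75.
PS = (205.75 − 175.5)·36.3 = 1098.075.
Change in producer surplus: 1098.075 − 0 = 1098.075.

Producer surplus rises by 1098.075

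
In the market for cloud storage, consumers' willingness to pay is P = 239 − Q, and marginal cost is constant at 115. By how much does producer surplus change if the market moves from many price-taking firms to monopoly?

PS rises by 3844

Under competition P = MC = 115, so Q = (239 − 115)/1 = 124.
PS = (115 − 115)·124 = 0.
Monopoly sets MR = MC: 239 − 2Q = 115 ⇒ Q = 62, P = 239 − 62 = 177.
PS = (177 − 115)·62 = 3844.
Change in producer surplus: 3844 − 0 = 3844.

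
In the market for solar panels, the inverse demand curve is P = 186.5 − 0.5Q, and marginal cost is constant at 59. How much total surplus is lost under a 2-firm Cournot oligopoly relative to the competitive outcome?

Under competition P = MC = 59, so Q = (186.5 − 59)/0.5 = 255.
With 2 symmetric Cournot firms, each firm's FOC gives 186.5 − 1.5q = 59, so q = 85, Q = 2·85 = 170, and P = 101.5.
DWL is the triangle between Q = 170 and Q = 255: ½·(255 − 170)·(101.5 − 59) = 1806.25.

DWL = 1806.25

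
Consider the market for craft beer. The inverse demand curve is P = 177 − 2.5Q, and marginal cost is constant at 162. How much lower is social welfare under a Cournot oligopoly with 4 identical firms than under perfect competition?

Social welfare falls by 1.8

Competitive firms price at marginal cost: P = 162, giving Q = 6.
CS = ½·(177 − 162)·6 = 45; PS = (162 − 162)·6 = 0; TS = 45.
With 4 symmetric Cournot firms, each firm's FOC gives 177 − 12.5q = 162, so q = 1.2, Q = 4·1.2 = 4.8, and P = 165.
CS = ½·(177 − 165)·4.8 = 28.8; PS = (165 − 162)·4.8 = 14.4; TS = 43.2.
Change in social welfare: 43.2 − 45 = −1.8.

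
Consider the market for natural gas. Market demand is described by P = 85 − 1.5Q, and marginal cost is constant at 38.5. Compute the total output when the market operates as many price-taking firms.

Q = 31

Perfect competition: P = MC = 38.5, so 85 − 1.5Q = 38.5 and Q = 31.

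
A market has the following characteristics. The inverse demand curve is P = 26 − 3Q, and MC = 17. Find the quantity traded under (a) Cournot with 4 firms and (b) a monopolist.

With 4 symmetric Cournot firms, each firm's FOC gives 26 − 15q = 17, so q = 0.6, Q = 4·0.6 = 2.4, and P = 18.8.
The monopolist equates marginal revenue to marginal cost: 26 − 6Q = 17, so Q = 1.5. From demand, P = 21.5.

Cournot: Q = 2.4; Monopoly: Q = 1.5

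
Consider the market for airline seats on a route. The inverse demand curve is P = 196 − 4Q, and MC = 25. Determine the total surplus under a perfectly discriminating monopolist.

With perfect price discrimination, output is the efficient level Q = 42.75 (where demand meets MC), but every buyer pays their willingness to pay: CS = 0 and PS = total surplus.
TS = 3655.125 (equal to competitive TS).

TS = 3655.125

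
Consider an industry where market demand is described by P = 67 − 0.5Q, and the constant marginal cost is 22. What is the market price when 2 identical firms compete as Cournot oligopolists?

P = 37

Cournot with 2 identical firms: the symmetric best-response condition is 67 − 1.5q = 22. Each firm produces q = 30, total output Q = 60, price P = 37.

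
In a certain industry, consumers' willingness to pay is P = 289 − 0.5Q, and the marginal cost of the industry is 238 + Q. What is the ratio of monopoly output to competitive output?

The monopolist equates marginal revenue to marginal cost: 289 − Q = 238 + Q, so Q = 25.5. From demand, P = 276.25.
Competitive equilibrium sets price equal to marginal cost: 289 − 0.5Q = 238 + Q, so Q = 34 and P = 272.
Ratio Q_m/Q_c = 25.5/34 = 0.75.

Q_m/Q_c = 0.75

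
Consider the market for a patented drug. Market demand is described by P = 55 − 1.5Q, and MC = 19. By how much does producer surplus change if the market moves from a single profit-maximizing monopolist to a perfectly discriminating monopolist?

Monopoly sets MR = MC: 55 − 3Q = 19 ⇒ Q = 12, P = 55 − 1.5·12 = 37.
PS = (37 − 19)·12 = 216.
With perfect price discrimination, output is the efficient level Q = 24 (where demand meets MC), but every buyer pays their willingness to pay: CS = 0 and PS = total surplus.
PS = ½·(55 − 19)·24 = 432.
Change in producer surplus: 432 − 216 = 216.

PS rises by 216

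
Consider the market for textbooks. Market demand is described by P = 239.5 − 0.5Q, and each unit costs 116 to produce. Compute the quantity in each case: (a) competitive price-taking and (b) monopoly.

Competition: Q = 247; Monopoly: Q = 123.5

Perfect competition: P = MC = 116, so 239.5 − 0.5Q = 116 and Q = 247.
Monopoly sets MR = MC: 239.5 − Q = 116 ⇒ Q = 123.5, P = 239.5 − 0.5·123.5 = 177.75.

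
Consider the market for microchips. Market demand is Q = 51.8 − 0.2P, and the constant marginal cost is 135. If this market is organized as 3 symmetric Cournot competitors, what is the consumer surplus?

Inverting demand: P = 259 − 5Q.
With 3 symmetric Cournot firms, each firm's FOC gives 259 − 20q = 135, so q = 6.2, Q = 3·6.2 = 18.6, and P = 166.
CS = ½·(259 − 166)·18.6 = 864.9.

CS = 864.9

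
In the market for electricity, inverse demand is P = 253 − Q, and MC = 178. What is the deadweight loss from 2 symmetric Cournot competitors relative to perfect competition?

DWL = 312.5

Perfect competition: P = MC = 178, so 253 − Q = 178 and Q = 75.
Cournot with 2 identical firms: the symmetric best-response condition is 253 − 3q = 178. Each firm produces q = 25, total output Q = 50, price P = 203.
DWL is the triangle between Q = 50 and Q = 75: ½·(75 − 50)·(203 − 178) = 312.5.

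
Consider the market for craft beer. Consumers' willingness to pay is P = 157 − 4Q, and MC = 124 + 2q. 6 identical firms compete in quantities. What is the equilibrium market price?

P = 130.6

Cournot with 6 identical firms: the symmetric best-response condition is 157 − 28q = 124 + 2q. Each firm produces q = 1.1, total output Q = 6.6, price P = 130.6.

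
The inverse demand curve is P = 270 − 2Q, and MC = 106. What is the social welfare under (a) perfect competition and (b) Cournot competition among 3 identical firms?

Competition: TS = 6724; Cournot: TS = 6303.75

Perfect competition: P = MC = 106, so 270 − 2Q = 106 and Q = 82.
CS = ½·(270 − 106)·82 = 6724; PS = (106 − 106)·82 = 0; TS = 6724.
With 3 symmetric Cournot firms, each firm's FOC gives 270 − 8q = 106, so q = 20.5, Q = 3·20.5 = 61.5, and P = 147.
CS = ½·(270 − 147)·61.5 = 3782.25; PS = (147 − 106)·61.5 = 2521.5; TS = 6303.75.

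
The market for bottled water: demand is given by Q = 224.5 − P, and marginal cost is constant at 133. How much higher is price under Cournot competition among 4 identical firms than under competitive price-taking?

Price rises by 18.3

Inverting demand: P = 224.5 − Q.
Perfect competition: P = MC = 133, so 224.5 − Q = 133 and Q = 91.5.
In a 4-firm Cournot equilibrium, symmetry and the first-order condition give q = (224.5 − 133)/(5) = 18.3. So Q = 73.2 and P = 151.3.
Change in price: 151.3 − 133 = 18.3.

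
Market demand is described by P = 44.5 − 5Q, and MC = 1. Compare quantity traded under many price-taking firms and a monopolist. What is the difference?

Quantity traded falls by 4.35

Under competition P = MC = 1, so Q = (44.5 − 1)/5 = 8.7.
Monopoly sets MR = MC: 44.5 − 10Q = 1 ⇒ Q = 4.35, P = 44.5 − 5·4.35 = 22.75.
Change in quantity traded: 4.35 − 8.7 = −4.35.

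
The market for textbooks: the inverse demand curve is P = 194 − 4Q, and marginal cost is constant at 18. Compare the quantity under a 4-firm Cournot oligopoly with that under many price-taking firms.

Cournot: Q = 35.2; Competition: Q = 44

With 4 symmetric Cournot firms, each firm's FOC gives 194 − 20q = 18, so q = 8.8, Q = 4·8.8 = 35.2, and P = 53.2.
Under competition P = MC = 18, so Q = (194 − 18)/4 = 44.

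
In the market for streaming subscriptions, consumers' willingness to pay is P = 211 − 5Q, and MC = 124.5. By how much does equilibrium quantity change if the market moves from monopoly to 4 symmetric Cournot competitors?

Q rises by 5.19

A monopolist chooses Q where MR = MC. MR = 211 − 10Q; setting this equal to 124.5 gives Q = 8.65 and P = 167.75.
With 4 symmetric Cournot firms, each firm's FOC gives 211 − 25q = 124.5, so q = 3.46, Q = 4·3.46 = 13.84, and P = 141.8.
Change in equilibrium quantity: 13.84 − 8.65 = 5.19.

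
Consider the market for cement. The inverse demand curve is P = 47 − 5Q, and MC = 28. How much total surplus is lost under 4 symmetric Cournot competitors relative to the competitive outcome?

DWL = 1.444

Under competition P = MC = 28, so Q = (47 − 28)/5 = 3.8.
With 4 symmetric Cournot firms, each firm's FOC gives 47 − 25q = 28, so q = 0.76, Q = 4·0.76 = 3.04, and P = 31.8.
DWL is the triangle between Q = 3.04 and Q = 3.8: ½·(3.8 − 3.04)·(31.8 − 28) = 1.444.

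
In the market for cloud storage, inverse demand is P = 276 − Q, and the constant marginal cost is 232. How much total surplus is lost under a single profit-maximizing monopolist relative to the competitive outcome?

Under competition P = MC = 232, so Q = (276 − 232)/1 = 44.
A monopolist chooses Q where MR = MC. MR = 276 − 2Q; setting this equal to 232 gives Q = 22 and P = 254.
DWL is the triangle between Q = 22 and Q = 44: ½·(44 − 22)·(254 − 232) = 242.

DWL = 242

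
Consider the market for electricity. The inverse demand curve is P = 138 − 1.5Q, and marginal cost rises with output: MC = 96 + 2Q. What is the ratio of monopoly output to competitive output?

Q_m/Q_c = 0.7

A monopolist chooses Q where MR = MC. MR = 138 − 3Q; setting this equal to 96 + 2Q gives Q = 8.4 and P = 125.4.
Competitive equilibrium sets price equal to marginal cost: 138 − 1.5Q = 96 + 2Q, so Q = 12 and P = 120.
Ratio Q_m/Q_c = 8.4/12 = 0.7.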